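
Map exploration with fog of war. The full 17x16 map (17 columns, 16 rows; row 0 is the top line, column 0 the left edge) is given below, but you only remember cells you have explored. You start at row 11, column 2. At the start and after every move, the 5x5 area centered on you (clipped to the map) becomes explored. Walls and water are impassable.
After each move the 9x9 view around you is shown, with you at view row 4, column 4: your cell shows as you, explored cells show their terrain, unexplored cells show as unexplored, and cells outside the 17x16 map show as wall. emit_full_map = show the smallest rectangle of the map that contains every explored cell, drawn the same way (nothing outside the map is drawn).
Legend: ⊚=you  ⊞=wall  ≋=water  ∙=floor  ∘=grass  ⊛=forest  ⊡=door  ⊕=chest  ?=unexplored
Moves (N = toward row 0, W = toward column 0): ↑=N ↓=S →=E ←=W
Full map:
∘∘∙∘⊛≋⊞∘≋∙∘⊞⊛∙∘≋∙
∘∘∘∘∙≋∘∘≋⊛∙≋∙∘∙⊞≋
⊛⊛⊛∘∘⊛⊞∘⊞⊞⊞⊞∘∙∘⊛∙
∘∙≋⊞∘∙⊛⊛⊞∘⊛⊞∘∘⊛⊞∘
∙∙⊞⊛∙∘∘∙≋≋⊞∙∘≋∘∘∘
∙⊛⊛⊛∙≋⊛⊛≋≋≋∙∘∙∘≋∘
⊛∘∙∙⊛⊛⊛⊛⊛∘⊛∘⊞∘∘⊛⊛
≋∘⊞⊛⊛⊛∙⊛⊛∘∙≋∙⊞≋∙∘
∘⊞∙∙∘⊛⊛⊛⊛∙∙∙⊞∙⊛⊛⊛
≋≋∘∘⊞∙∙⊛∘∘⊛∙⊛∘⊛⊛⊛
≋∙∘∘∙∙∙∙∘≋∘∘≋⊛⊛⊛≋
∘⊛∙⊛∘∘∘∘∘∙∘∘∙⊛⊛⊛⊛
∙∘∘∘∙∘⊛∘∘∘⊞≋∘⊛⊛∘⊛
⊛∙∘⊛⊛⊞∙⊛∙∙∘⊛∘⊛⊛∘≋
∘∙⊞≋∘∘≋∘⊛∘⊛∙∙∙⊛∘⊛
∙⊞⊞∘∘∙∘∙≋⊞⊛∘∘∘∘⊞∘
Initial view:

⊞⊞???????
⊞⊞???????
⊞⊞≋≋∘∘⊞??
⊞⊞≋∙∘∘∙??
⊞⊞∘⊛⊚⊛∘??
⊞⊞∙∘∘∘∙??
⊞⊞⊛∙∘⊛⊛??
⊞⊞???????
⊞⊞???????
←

⊞⊞⊞??????
⊞⊞⊞??????
⊞⊞⊞≋≋∘∘⊞?
⊞⊞⊞≋∙∘∘∙?
⊞⊞⊞∘⊚∙⊛∘?
⊞⊞⊞∙∘∘∘∙?
⊞⊞⊞⊛∙∘⊛⊛?
⊞⊞⊞??????
⊞⊞⊞??????

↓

⊞⊞⊞??????
⊞⊞⊞≋≋∘∘⊞?
⊞⊞⊞≋∙∘∘∙?
⊞⊞⊞∘⊛∙⊛∘?
⊞⊞⊞∙⊚∘∘∙?
⊞⊞⊞⊛∙∘⊛⊛?
⊞⊞⊞∘∙⊞≋??
⊞⊞⊞??????
⊞⊞⊞⊞⊞⊞⊞⊞⊞

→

⊞⊞???????
⊞⊞≋≋∘∘⊞??
⊞⊞≋∙∘∘∙??
⊞⊞∘⊛∙⊛∘??
⊞⊞∙∘⊚∘∙??
⊞⊞⊛∙∘⊛⊛??
⊞⊞∘∙⊞≋∘??
⊞⊞???????
⊞⊞⊞⊞⊞⊞⊞⊞⊞

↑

⊞⊞???????
⊞⊞???????
⊞⊞≋≋∘∘⊞??
⊞⊞≋∙∘∘∙??
⊞⊞∘⊛⊚⊛∘??
⊞⊞∙∘∘∘∙??
⊞⊞⊛∙∘⊛⊛??
⊞⊞∘∙⊞≋∘??
⊞⊞???????

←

⊞⊞⊞??????
⊞⊞⊞??????
⊞⊞⊞≋≋∘∘⊞?
⊞⊞⊞≋∙∘∘∙?
⊞⊞⊞∘⊚∙⊛∘?
⊞⊞⊞∙∘∘∘∙?
⊞⊞⊞⊛∙∘⊛⊛?
⊞⊞⊞∘∙⊞≋∘?
⊞⊞⊞??????

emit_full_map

≋≋∘∘⊞
≋∙∘∘∙
∘⊚∙⊛∘
∙∘∘∘∙
⊛∙∘⊛⊛
∘∙⊞≋∘

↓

⊞⊞⊞??????
⊞⊞⊞≋≋∘∘⊞?
⊞⊞⊞≋∙∘∘∙?
⊞⊞⊞∘⊛∙⊛∘?
⊞⊞⊞∙⊚∘∘∙?
⊞⊞⊞⊛∙∘⊛⊛?
⊞⊞⊞∘∙⊞≋∘?
⊞⊞⊞??????
⊞⊞⊞⊞⊞⊞⊞⊞⊞

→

⊞⊞???????
⊞⊞≋≋∘∘⊞??
⊞⊞≋∙∘∘∙??
⊞⊞∘⊛∙⊛∘??
⊞⊞∙∘⊚∘∙??
⊞⊞⊛∙∘⊛⊛??
⊞⊞∘∙⊞≋∘??
⊞⊞???????
⊞⊞⊞⊞⊞⊞⊞⊞⊞

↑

⊞⊞???????
⊞⊞???????
⊞⊞≋≋∘∘⊞??
⊞⊞≋∙∘∘∙??
⊞⊞∘⊛⊚⊛∘??
⊞⊞∙∘∘∘∙??
⊞⊞⊛∙∘⊛⊛??
⊞⊞∘∙⊞≋∘??
⊞⊞???????

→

⊞????????
⊞????????
⊞≋≋∘∘⊞∙??
⊞≋∙∘∘∙∙??
⊞∘⊛∙⊚∘∘??
⊞∙∘∘∘∙∘??
⊞⊛∙∘⊛⊛⊞??
⊞∘∙⊞≋∘???
⊞????????

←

⊞⊞???????
⊞⊞???????
⊞⊞≋≋∘∘⊞∙?
⊞⊞≋∙∘∘∙∙?
⊞⊞∘⊛⊚⊛∘∘?
⊞⊞∙∘∘∘∙∘?
⊞⊞⊛∙∘⊛⊛⊞?
⊞⊞∘∙⊞≋∘??
⊞⊞???????

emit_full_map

≋≋∘∘⊞∙
≋∙∘∘∙∙
∘⊛⊚⊛∘∘
∙∘∘∘∙∘
⊛∙∘⊛⊛⊞
∘∙⊞≋∘?


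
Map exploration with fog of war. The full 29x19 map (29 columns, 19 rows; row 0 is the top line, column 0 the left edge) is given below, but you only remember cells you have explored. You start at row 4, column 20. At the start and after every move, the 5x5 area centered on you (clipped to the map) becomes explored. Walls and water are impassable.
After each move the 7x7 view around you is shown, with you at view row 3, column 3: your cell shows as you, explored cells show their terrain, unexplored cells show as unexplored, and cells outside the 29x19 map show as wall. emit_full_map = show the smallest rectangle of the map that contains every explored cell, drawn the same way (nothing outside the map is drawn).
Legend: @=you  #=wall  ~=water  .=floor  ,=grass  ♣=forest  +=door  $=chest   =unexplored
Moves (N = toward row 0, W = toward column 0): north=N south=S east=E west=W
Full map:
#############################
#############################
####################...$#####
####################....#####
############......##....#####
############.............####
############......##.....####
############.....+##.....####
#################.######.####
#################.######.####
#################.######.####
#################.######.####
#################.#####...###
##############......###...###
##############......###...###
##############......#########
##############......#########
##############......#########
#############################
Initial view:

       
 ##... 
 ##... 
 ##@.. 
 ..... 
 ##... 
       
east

       
##...$ 
##.... 
##.@.. 
...... 
##.... 
       

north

       
 ##### 
##...$ 
##.@.. 
##.... 
...... 
##.... 

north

#######
 ##### 
 ##### 
##.@.$ 
##.... 
##.... 
...... 

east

#######
###### 
###### 
#..@$# 
#....# 
#....# 
.....  

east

#######
###### 
###### 
...@## 
....## 
....## 
....   

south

###### 
###### 
...$## 
...@## 
....## 
.....# 
....   

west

#######
#######
#...$##
#..@.##
#....##
......#
#....  

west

 ######
 ######
##...$#
##.@..#
##....#
.......
##.... 

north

#######
 ######
 ######
##.@.$#
##....#
##....#
.......

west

#######
 ######
 ######
 ##@..$
 ##....
 ##....
 ......

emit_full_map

########
########
##@..$##
##....##
##....##
.......#
##....  

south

 ######
 ######
 ##...$
 ##@...
 ##....
 ......
 ##....

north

#######
 ######
 ######
 ##@..$
 ##....
 ##....
 ......

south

 ######
 ######
 ##...$
 ##@...
 ##....
 ......
 ##....


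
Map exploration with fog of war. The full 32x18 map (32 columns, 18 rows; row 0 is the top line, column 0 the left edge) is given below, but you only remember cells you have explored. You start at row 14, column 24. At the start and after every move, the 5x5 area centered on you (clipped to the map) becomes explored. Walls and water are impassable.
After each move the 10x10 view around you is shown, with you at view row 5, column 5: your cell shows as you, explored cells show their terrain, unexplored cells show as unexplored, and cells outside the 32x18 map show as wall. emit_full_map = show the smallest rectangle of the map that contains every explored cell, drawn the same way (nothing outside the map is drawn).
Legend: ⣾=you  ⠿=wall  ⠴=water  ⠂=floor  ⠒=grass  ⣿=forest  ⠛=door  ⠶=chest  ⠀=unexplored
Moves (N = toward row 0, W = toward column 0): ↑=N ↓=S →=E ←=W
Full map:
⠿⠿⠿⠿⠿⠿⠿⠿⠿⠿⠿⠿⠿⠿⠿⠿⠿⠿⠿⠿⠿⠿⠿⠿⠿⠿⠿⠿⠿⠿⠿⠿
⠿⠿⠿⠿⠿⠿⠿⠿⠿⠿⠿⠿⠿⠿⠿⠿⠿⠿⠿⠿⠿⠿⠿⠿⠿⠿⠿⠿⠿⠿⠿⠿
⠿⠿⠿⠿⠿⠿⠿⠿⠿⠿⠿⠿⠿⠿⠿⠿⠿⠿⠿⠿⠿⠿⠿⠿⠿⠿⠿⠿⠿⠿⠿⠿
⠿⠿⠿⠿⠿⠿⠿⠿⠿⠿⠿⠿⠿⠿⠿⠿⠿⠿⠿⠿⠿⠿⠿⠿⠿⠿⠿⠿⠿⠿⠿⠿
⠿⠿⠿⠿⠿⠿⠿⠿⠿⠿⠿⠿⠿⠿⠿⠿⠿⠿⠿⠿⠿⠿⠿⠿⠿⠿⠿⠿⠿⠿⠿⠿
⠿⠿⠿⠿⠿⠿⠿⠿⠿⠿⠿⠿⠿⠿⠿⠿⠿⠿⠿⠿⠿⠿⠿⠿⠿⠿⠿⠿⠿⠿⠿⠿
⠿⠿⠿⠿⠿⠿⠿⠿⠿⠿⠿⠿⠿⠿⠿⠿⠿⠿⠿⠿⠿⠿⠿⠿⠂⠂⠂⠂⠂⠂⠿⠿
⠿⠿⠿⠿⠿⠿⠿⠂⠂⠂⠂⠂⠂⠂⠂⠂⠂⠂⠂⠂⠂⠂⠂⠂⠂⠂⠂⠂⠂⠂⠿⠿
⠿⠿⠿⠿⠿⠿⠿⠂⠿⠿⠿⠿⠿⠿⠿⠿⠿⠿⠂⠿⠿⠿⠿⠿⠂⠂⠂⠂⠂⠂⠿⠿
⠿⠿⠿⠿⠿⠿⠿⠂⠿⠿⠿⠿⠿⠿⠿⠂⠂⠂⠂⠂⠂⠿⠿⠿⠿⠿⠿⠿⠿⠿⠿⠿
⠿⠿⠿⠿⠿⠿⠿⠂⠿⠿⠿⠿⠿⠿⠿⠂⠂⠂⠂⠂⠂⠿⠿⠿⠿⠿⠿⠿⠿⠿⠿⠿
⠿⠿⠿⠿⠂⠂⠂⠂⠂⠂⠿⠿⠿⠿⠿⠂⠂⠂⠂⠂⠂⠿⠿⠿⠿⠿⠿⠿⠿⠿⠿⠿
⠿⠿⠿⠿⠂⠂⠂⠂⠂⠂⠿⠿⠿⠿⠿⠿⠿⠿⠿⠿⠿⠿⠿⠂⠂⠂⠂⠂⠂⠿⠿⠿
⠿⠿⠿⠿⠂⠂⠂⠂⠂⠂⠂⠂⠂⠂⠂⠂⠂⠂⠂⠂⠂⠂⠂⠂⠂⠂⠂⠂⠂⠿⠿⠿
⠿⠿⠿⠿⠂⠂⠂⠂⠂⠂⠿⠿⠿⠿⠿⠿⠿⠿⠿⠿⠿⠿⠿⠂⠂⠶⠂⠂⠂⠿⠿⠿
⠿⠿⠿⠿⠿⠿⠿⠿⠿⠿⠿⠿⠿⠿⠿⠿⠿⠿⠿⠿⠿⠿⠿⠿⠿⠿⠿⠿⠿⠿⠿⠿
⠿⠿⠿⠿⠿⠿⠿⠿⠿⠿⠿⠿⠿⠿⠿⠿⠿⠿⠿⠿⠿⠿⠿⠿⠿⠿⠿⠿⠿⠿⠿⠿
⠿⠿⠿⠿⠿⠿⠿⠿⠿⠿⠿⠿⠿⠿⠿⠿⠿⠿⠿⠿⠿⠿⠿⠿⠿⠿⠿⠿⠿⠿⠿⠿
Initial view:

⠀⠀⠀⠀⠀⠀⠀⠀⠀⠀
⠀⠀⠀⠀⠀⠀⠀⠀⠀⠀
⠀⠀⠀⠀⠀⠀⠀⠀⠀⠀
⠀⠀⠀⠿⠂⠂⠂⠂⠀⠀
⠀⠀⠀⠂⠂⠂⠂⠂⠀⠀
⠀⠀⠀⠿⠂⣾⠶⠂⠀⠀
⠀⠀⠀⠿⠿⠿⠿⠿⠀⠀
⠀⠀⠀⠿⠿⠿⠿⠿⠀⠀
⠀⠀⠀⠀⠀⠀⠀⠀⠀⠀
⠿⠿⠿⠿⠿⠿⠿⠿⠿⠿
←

⠀⠀⠀⠀⠀⠀⠀⠀⠀⠀
⠀⠀⠀⠀⠀⠀⠀⠀⠀⠀
⠀⠀⠀⠀⠀⠀⠀⠀⠀⠀
⠀⠀⠀⠿⠿⠂⠂⠂⠂⠀
⠀⠀⠀⠂⠂⠂⠂⠂⠂⠀
⠀⠀⠀⠿⠿⣾⠂⠶⠂⠀
⠀⠀⠀⠿⠿⠿⠿⠿⠿⠀
⠀⠀⠀⠿⠿⠿⠿⠿⠿⠀
⠀⠀⠀⠀⠀⠀⠀⠀⠀⠀
⠿⠿⠿⠿⠿⠿⠿⠿⠿⠿

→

⠀⠀⠀⠀⠀⠀⠀⠀⠀⠀
⠀⠀⠀⠀⠀⠀⠀⠀⠀⠀
⠀⠀⠀⠀⠀⠀⠀⠀⠀⠀
⠀⠀⠿⠿⠂⠂⠂⠂⠀⠀
⠀⠀⠂⠂⠂⠂⠂⠂⠀⠀
⠀⠀⠿⠿⠂⣾⠶⠂⠀⠀
⠀⠀⠿⠿⠿⠿⠿⠿⠀⠀
⠀⠀⠿⠿⠿⠿⠿⠿⠀⠀
⠀⠀⠀⠀⠀⠀⠀⠀⠀⠀
⠿⠿⠿⠿⠿⠿⠿⠿⠿⠿

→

⠀⠀⠀⠀⠀⠀⠀⠀⠀⠀
⠀⠀⠀⠀⠀⠀⠀⠀⠀⠀
⠀⠀⠀⠀⠀⠀⠀⠀⠀⠀
⠀⠿⠿⠂⠂⠂⠂⠂⠀⠀
⠀⠂⠂⠂⠂⠂⠂⠂⠀⠀
⠀⠿⠿⠂⠂⣾⠂⠂⠀⠀
⠀⠿⠿⠿⠿⠿⠿⠿⠀⠀
⠀⠿⠿⠿⠿⠿⠿⠿⠀⠀
⠀⠀⠀⠀⠀⠀⠀⠀⠀⠀
⠿⠿⠿⠿⠿⠿⠿⠿⠿⠿

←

⠀⠀⠀⠀⠀⠀⠀⠀⠀⠀
⠀⠀⠀⠀⠀⠀⠀⠀⠀⠀
⠀⠀⠀⠀⠀⠀⠀⠀⠀⠀
⠀⠀⠿⠿⠂⠂⠂⠂⠂⠀
⠀⠀⠂⠂⠂⠂⠂⠂⠂⠀
⠀⠀⠿⠿⠂⣾⠶⠂⠂⠀
⠀⠀⠿⠿⠿⠿⠿⠿⠿⠀
⠀⠀⠿⠿⠿⠿⠿⠿⠿⠀
⠀⠀⠀⠀⠀⠀⠀⠀⠀⠀
⠿⠿⠿⠿⠿⠿⠿⠿⠿⠿

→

⠀⠀⠀⠀⠀⠀⠀⠀⠀⠀
⠀⠀⠀⠀⠀⠀⠀⠀⠀⠀
⠀⠀⠀⠀⠀⠀⠀⠀⠀⠀
⠀⠿⠿⠂⠂⠂⠂⠂⠀⠀
⠀⠂⠂⠂⠂⠂⠂⠂⠀⠀
⠀⠿⠿⠂⠂⣾⠂⠂⠀⠀
⠀⠿⠿⠿⠿⠿⠿⠿⠀⠀
⠀⠿⠿⠿⠿⠿⠿⠿⠀⠀
⠀⠀⠀⠀⠀⠀⠀⠀⠀⠀
⠿⠿⠿⠿⠿⠿⠿⠿⠿⠿

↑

⠀⠀⠀⠀⠀⠀⠀⠀⠀⠀
⠀⠀⠀⠀⠀⠀⠀⠀⠀⠀
⠀⠀⠀⠀⠀⠀⠀⠀⠀⠀
⠀⠀⠀⠿⠿⠿⠿⠿⠀⠀
⠀⠿⠿⠂⠂⠂⠂⠂⠀⠀
⠀⠂⠂⠂⠂⣾⠂⠂⠀⠀
⠀⠿⠿⠂⠂⠶⠂⠂⠀⠀
⠀⠿⠿⠿⠿⠿⠿⠿⠀⠀
⠀⠿⠿⠿⠿⠿⠿⠿⠀⠀
⠀⠀⠀⠀⠀⠀⠀⠀⠀⠀

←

⠀⠀⠀⠀⠀⠀⠀⠀⠀⠀
⠀⠀⠀⠀⠀⠀⠀⠀⠀⠀
⠀⠀⠀⠀⠀⠀⠀⠀⠀⠀
⠀⠀⠀⠿⠿⠿⠿⠿⠿⠀
⠀⠀⠿⠿⠂⠂⠂⠂⠂⠀
⠀⠀⠂⠂⠂⣾⠂⠂⠂⠀
⠀⠀⠿⠿⠂⠂⠶⠂⠂⠀
⠀⠀⠿⠿⠿⠿⠿⠿⠿⠀
⠀⠀⠿⠿⠿⠿⠿⠿⠿⠀
⠀⠀⠀⠀⠀⠀⠀⠀⠀⠀

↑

⠀⠀⠀⠀⠀⠀⠀⠀⠀⠀
⠀⠀⠀⠀⠀⠀⠀⠀⠀⠀
⠀⠀⠀⠀⠀⠀⠀⠀⠀⠀
⠀⠀⠀⠿⠿⠿⠿⠿⠀⠀
⠀⠀⠀⠿⠿⠿⠿⠿⠿⠀
⠀⠀⠿⠿⠂⣾⠂⠂⠂⠀
⠀⠀⠂⠂⠂⠂⠂⠂⠂⠀
⠀⠀⠿⠿⠂⠂⠶⠂⠂⠀
⠀⠀⠿⠿⠿⠿⠿⠿⠿⠀
⠀⠀⠿⠿⠿⠿⠿⠿⠿⠀

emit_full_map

⠀⠿⠿⠿⠿⠿⠀
⠀⠿⠿⠿⠿⠿⠿
⠿⠿⠂⣾⠂⠂⠂
⠂⠂⠂⠂⠂⠂⠂
⠿⠿⠂⠂⠶⠂⠂
⠿⠿⠿⠿⠿⠿⠿
⠿⠿⠿⠿⠿⠿⠿

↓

⠀⠀⠀⠀⠀⠀⠀⠀⠀⠀
⠀⠀⠀⠀⠀⠀⠀⠀⠀⠀
⠀⠀⠀⠿⠿⠿⠿⠿⠀⠀
⠀⠀⠀⠿⠿⠿⠿⠿⠿⠀
⠀⠀⠿⠿⠂⠂⠂⠂⠂⠀
⠀⠀⠂⠂⠂⣾⠂⠂⠂⠀
⠀⠀⠿⠿⠂⠂⠶⠂⠂⠀
⠀⠀⠿⠿⠿⠿⠿⠿⠿⠀
⠀⠀⠿⠿⠿⠿⠿⠿⠿⠀
⠀⠀⠀⠀⠀⠀⠀⠀⠀⠀

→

⠀⠀⠀⠀⠀⠀⠀⠀⠀⠀
⠀⠀⠀⠀⠀⠀⠀⠀⠀⠀
⠀⠀⠿⠿⠿⠿⠿⠀⠀⠀
⠀⠀⠿⠿⠿⠿⠿⠿⠀⠀
⠀⠿⠿⠂⠂⠂⠂⠂⠀⠀
⠀⠂⠂⠂⠂⣾⠂⠂⠀⠀
⠀⠿⠿⠂⠂⠶⠂⠂⠀⠀
⠀⠿⠿⠿⠿⠿⠿⠿⠀⠀
⠀⠿⠿⠿⠿⠿⠿⠿⠀⠀
⠀⠀⠀⠀⠀⠀⠀⠀⠀⠀

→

⠀⠀⠀⠀⠀⠀⠀⠀⠀⠀
⠀⠀⠀⠀⠀⠀⠀⠀⠀⠀
⠀⠿⠿⠿⠿⠿⠀⠀⠀⠀
⠀⠿⠿⠿⠿⠿⠿⠿⠀⠀
⠿⠿⠂⠂⠂⠂⠂⠂⠀⠀
⠂⠂⠂⠂⠂⣾⠂⠂⠀⠀
⠿⠿⠂⠂⠶⠂⠂⠂⠀⠀
⠿⠿⠿⠿⠿⠿⠿⠿⠀⠀
⠿⠿⠿⠿⠿⠿⠿⠀⠀⠀
⠀⠀⠀⠀⠀⠀⠀⠀⠀⠀

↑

⠀⠀⠀⠀⠀⠀⠀⠀⠀⠀
⠀⠀⠀⠀⠀⠀⠀⠀⠀⠀
⠀⠀⠀⠀⠀⠀⠀⠀⠀⠀
⠀⠿⠿⠿⠿⠿⠿⠿⠀⠀
⠀⠿⠿⠿⠿⠿⠿⠿⠀⠀
⠿⠿⠂⠂⠂⣾⠂⠂⠀⠀
⠂⠂⠂⠂⠂⠂⠂⠂⠀⠀
⠿⠿⠂⠂⠶⠂⠂⠂⠀⠀
⠿⠿⠿⠿⠿⠿⠿⠿⠀⠀
⠿⠿⠿⠿⠿⠿⠿⠀⠀⠀

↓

⠀⠀⠀⠀⠀⠀⠀⠀⠀⠀
⠀⠀⠀⠀⠀⠀⠀⠀⠀⠀
⠀⠿⠿⠿⠿⠿⠿⠿⠀⠀
⠀⠿⠿⠿⠿⠿⠿⠿⠀⠀
⠿⠿⠂⠂⠂⠂⠂⠂⠀⠀
⠂⠂⠂⠂⠂⣾⠂⠂⠀⠀
⠿⠿⠂⠂⠶⠂⠂⠂⠀⠀
⠿⠿⠿⠿⠿⠿⠿⠿⠀⠀
⠿⠿⠿⠿⠿⠿⠿⠀⠀⠀
⠀⠀⠀⠀⠀⠀⠀⠀⠀⠀

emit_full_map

⠀⠿⠿⠿⠿⠿⠿⠿
⠀⠿⠿⠿⠿⠿⠿⠿
⠿⠿⠂⠂⠂⠂⠂⠂
⠂⠂⠂⠂⠂⣾⠂⠂
⠿⠿⠂⠂⠶⠂⠂⠂
⠿⠿⠿⠿⠿⠿⠿⠿
⠿⠿⠿⠿⠿⠿⠿⠀

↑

⠀⠀⠀⠀⠀⠀⠀⠀⠀⠀
⠀⠀⠀⠀⠀⠀⠀⠀⠀⠀
⠀⠀⠀⠀⠀⠀⠀⠀⠀⠀
⠀⠿⠿⠿⠿⠿⠿⠿⠀⠀
⠀⠿⠿⠿⠿⠿⠿⠿⠀⠀
⠿⠿⠂⠂⠂⣾⠂⠂⠀⠀
⠂⠂⠂⠂⠂⠂⠂⠂⠀⠀
⠿⠿⠂⠂⠶⠂⠂⠂⠀⠀
⠿⠿⠿⠿⠿⠿⠿⠿⠀⠀
⠿⠿⠿⠿⠿⠿⠿⠀⠀⠀

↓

⠀⠀⠀⠀⠀⠀⠀⠀⠀⠀
⠀⠀⠀⠀⠀⠀⠀⠀⠀⠀
⠀⠿⠿⠿⠿⠿⠿⠿⠀⠀
⠀⠿⠿⠿⠿⠿⠿⠿⠀⠀
⠿⠿⠂⠂⠂⠂⠂⠂⠀⠀
⠂⠂⠂⠂⠂⣾⠂⠂⠀⠀
⠿⠿⠂⠂⠶⠂⠂⠂⠀⠀
⠿⠿⠿⠿⠿⠿⠿⠿⠀⠀
⠿⠿⠿⠿⠿⠿⠿⠀⠀⠀
⠀⠀⠀⠀⠀⠀⠀⠀⠀⠀

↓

⠀⠀⠀⠀⠀⠀⠀⠀⠀⠀
⠀⠿⠿⠿⠿⠿⠿⠿⠀⠀
⠀⠿⠿⠿⠿⠿⠿⠿⠀⠀
⠿⠿⠂⠂⠂⠂⠂⠂⠀⠀
⠂⠂⠂⠂⠂⠂⠂⠂⠀⠀
⠿⠿⠂⠂⠶⣾⠂⠂⠀⠀
⠿⠿⠿⠿⠿⠿⠿⠿⠀⠀
⠿⠿⠿⠿⠿⠿⠿⠿⠀⠀
⠀⠀⠀⠀⠀⠀⠀⠀⠀⠀
⠿⠿⠿⠿⠿⠿⠿⠿⠿⠿

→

⠀⠀⠀⠀⠀⠀⠀⠀⠀⠀
⠿⠿⠿⠿⠿⠿⠿⠀⠀⠀
⠿⠿⠿⠿⠿⠿⠿⠀⠀⠀
⠿⠂⠂⠂⠂⠂⠂⠿⠀⠀
⠂⠂⠂⠂⠂⠂⠂⠿⠀⠀
⠿⠂⠂⠶⠂⣾⠂⠿⠀⠀
⠿⠿⠿⠿⠿⠿⠿⠿⠀⠀
⠿⠿⠿⠿⠿⠿⠿⠿⠀⠀
⠀⠀⠀⠀⠀⠀⠀⠀⠀⠀
⠿⠿⠿⠿⠿⠿⠿⠿⠿⠿

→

⠀⠀⠀⠀⠀⠀⠀⠀⠀⠿
⠿⠿⠿⠿⠿⠿⠀⠀⠀⠿
⠿⠿⠿⠿⠿⠿⠀⠀⠀⠿
⠂⠂⠂⠂⠂⠂⠿⠿⠀⠿
⠂⠂⠂⠂⠂⠂⠿⠿⠀⠿
⠂⠂⠶⠂⠂⣾⠿⠿⠀⠿
⠿⠿⠿⠿⠿⠿⠿⠿⠀⠿
⠿⠿⠿⠿⠿⠿⠿⠿⠀⠿
⠀⠀⠀⠀⠀⠀⠀⠀⠀⠿
⠿⠿⠿⠿⠿⠿⠿⠿⠿⠿

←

⠀⠀⠀⠀⠀⠀⠀⠀⠀⠀
⠿⠿⠿⠿⠿⠿⠿⠀⠀⠀
⠿⠿⠿⠿⠿⠿⠿⠀⠀⠀
⠿⠂⠂⠂⠂⠂⠂⠿⠿⠀
⠂⠂⠂⠂⠂⠂⠂⠿⠿⠀
⠿⠂⠂⠶⠂⣾⠂⠿⠿⠀
⠿⠿⠿⠿⠿⠿⠿⠿⠿⠀
⠿⠿⠿⠿⠿⠿⠿⠿⠿⠀
⠀⠀⠀⠀⠀⠀⠀⠀⠀⠀
⠿⠿⠿⠿⠿⠿⠿⠿⠿⠿

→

⠀⠀⠀⠀⠀⠀⠀⠀⠀⠿
⠿⠿⠿⠿⠿⠿⠀⠀⠀⠿
⠿⠿⠿⠿⠿⠿⠀⠀⠀⠿
⠂⠂⠂⠂⠂⠂⠿⠿⠀⠿
⠂⠂⠂⠂⠂⠂⠿⠿⠀⠿
⠂⠂⠶⠂⠂⣾⠿⠿⠀⠿
⠿⠿⠿⠿⠿⠿⠿⠿⠀⠿
⠿⠿⠿⠿⠿⠿⠿⠿⠀⠿
⠀⠀⠀⠀⠀⠀⠀⠀⠀⠿
⠿⠿⠿⠿⠿⠿⠿⠿⠿⠿

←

⠀⠀⠀⠀⠀⠀⠀⠀⠀⠀
⠿⠿⠿⠿⠿⠿⠿⠀⠀⠀
⠿⠿⠿⠿⠿⠿⠿⠀⠀⠀
⠿⠂⠂⠂⠂⠂⠂⠿⠿⠀
⠂⠂⠂⠂⠂⠂⠂⠿⠿⠀
⠿⠂⠂⠶⠂⣾⠂⠿⠿⠀
⠿⠿⠿⠿⠿⠿⠿⠿⠿⠀
⠿⠿⠿⠿⠿⠿⠿⠿⠿⠀
⠀⠀⠀⠀⠀⠀⠀⠀⠀⠀
⠿⠿⠿⠿⠿⠿⠿⠿⠿⠿

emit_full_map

⠀⠿⠿⠿⠿⠿⠿⠿⠀⠀
⠀⠿⠿⠿⠿⠿⠿⠿⠀⠀
⠿⠿⠂⠂⠂⠂⠂⠂⠿⠿
⠂⠂⠂⠂⠂⠂⠂⠂⠿⠿
⠿⠿⠂⠂⠶⠂⣾⠂⠿⠿
⠿⠿⠿⠿⠿⠿⠿⠿⠿⠿
⠿⠿⠿⠿⠿⠿⠿⠿⠿⠿


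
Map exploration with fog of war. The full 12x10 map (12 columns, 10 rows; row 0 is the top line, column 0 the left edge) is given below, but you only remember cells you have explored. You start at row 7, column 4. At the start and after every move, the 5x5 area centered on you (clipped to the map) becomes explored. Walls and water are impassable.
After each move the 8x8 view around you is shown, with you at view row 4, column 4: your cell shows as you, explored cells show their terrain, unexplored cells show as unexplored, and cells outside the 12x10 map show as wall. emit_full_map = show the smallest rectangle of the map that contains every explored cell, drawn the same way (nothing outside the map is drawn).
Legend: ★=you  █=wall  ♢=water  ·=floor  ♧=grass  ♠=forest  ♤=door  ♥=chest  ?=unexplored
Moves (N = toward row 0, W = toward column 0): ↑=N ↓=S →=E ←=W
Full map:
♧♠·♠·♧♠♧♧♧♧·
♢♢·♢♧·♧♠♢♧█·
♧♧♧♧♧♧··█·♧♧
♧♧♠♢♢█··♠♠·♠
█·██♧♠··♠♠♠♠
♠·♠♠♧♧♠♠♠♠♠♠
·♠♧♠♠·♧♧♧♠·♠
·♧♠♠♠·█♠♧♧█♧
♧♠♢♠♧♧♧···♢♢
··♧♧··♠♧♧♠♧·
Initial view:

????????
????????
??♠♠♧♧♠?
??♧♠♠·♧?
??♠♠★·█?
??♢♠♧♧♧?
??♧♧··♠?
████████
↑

????????
????????
??██♧♠·?
??♠♠♧♧♠?
??♧♠★·♧?
??♠♠♠·█?
??♢♠♧♧♧?
??♧♧··♠?

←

█???????
█???????
█?·██♧♠·
█?·♠♠♧♧♠
█?♠♧★♠·♧
█?♧♠♠♠·█
█?♠♢♠♧♧♧
█??♧♧··♠

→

????????
????????
?·██♧♠·?
?·♠♠♧♧♠?
?♠♧♠★·♧?
?♧♠♠♠·█?
?♠♢♠♧♧♧?
??♧♧··♠?

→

????????
????????
·██♧♠··?
·♠♠♧♧♠♠?
♠♧♠♠★♧♧?
♧♠♠♠·█♠?
♠♢♠♧♧♧·?
?♧♧··♠??

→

????????
????????
██♧♠··♠?
♠♠♧♧♠♠♠?
♧♠♠·★♧♧?
♠♠♠·█♠♧?
♢♠♧♧♧··?
♧♧··♠???

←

????????
????????
·██♧♠··♠
·♠♠♧♧♠♠♠
♠♧♠♠★♧♧♧
♧♠♠♠·█♠♧
♠♢♠♧♧♧··
?♧♧··♠??

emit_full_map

·██♧♠··♠
·♠♠♧♧♠♠♠
♠♧♠♠★♧♧♧
♧♠♠♠·█♠♧
♠♢♠♧♧♧··
?♧♧··♠??

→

????????
????????
██♧♠··♠?
♠♠♧♧♠♠♠?
♧♠♠·★♧♧?
♠♠♠·█♠♧?
♢♠♧♧♧··?
♧♧··♠???

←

????????
????????
·██♧♠··♠
·♠♠♧♧♠♠♠
♠♧♠♠★♧♧♧
♧♠♠♠·█♠♧
♠♢♠♧♧♧··
?♧♧··♠??

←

????????
????????
?·██♧♠··
?·♠♠♧♧♠♠
?♠♧♠★·♧♧
?♧♠♠♠·█♠
?♠♢♠♧♧♧·
??♧♧··♠?

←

█???????
█???????
█?·██♧♠·
█?·♠♠♧♧♠
█?♠♧★♠·♧
█?♧♠♠♠·█
█?♠♢♠♧♧♧
█??♧♧··♠

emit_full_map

·██♧♠··♠
·♠♠♧♧♠♠♠
♠♧★♠·♧♧♧
♧♠♠♠·█♠♧
♠♢♠♧♧♧··
?♧♧··♠??


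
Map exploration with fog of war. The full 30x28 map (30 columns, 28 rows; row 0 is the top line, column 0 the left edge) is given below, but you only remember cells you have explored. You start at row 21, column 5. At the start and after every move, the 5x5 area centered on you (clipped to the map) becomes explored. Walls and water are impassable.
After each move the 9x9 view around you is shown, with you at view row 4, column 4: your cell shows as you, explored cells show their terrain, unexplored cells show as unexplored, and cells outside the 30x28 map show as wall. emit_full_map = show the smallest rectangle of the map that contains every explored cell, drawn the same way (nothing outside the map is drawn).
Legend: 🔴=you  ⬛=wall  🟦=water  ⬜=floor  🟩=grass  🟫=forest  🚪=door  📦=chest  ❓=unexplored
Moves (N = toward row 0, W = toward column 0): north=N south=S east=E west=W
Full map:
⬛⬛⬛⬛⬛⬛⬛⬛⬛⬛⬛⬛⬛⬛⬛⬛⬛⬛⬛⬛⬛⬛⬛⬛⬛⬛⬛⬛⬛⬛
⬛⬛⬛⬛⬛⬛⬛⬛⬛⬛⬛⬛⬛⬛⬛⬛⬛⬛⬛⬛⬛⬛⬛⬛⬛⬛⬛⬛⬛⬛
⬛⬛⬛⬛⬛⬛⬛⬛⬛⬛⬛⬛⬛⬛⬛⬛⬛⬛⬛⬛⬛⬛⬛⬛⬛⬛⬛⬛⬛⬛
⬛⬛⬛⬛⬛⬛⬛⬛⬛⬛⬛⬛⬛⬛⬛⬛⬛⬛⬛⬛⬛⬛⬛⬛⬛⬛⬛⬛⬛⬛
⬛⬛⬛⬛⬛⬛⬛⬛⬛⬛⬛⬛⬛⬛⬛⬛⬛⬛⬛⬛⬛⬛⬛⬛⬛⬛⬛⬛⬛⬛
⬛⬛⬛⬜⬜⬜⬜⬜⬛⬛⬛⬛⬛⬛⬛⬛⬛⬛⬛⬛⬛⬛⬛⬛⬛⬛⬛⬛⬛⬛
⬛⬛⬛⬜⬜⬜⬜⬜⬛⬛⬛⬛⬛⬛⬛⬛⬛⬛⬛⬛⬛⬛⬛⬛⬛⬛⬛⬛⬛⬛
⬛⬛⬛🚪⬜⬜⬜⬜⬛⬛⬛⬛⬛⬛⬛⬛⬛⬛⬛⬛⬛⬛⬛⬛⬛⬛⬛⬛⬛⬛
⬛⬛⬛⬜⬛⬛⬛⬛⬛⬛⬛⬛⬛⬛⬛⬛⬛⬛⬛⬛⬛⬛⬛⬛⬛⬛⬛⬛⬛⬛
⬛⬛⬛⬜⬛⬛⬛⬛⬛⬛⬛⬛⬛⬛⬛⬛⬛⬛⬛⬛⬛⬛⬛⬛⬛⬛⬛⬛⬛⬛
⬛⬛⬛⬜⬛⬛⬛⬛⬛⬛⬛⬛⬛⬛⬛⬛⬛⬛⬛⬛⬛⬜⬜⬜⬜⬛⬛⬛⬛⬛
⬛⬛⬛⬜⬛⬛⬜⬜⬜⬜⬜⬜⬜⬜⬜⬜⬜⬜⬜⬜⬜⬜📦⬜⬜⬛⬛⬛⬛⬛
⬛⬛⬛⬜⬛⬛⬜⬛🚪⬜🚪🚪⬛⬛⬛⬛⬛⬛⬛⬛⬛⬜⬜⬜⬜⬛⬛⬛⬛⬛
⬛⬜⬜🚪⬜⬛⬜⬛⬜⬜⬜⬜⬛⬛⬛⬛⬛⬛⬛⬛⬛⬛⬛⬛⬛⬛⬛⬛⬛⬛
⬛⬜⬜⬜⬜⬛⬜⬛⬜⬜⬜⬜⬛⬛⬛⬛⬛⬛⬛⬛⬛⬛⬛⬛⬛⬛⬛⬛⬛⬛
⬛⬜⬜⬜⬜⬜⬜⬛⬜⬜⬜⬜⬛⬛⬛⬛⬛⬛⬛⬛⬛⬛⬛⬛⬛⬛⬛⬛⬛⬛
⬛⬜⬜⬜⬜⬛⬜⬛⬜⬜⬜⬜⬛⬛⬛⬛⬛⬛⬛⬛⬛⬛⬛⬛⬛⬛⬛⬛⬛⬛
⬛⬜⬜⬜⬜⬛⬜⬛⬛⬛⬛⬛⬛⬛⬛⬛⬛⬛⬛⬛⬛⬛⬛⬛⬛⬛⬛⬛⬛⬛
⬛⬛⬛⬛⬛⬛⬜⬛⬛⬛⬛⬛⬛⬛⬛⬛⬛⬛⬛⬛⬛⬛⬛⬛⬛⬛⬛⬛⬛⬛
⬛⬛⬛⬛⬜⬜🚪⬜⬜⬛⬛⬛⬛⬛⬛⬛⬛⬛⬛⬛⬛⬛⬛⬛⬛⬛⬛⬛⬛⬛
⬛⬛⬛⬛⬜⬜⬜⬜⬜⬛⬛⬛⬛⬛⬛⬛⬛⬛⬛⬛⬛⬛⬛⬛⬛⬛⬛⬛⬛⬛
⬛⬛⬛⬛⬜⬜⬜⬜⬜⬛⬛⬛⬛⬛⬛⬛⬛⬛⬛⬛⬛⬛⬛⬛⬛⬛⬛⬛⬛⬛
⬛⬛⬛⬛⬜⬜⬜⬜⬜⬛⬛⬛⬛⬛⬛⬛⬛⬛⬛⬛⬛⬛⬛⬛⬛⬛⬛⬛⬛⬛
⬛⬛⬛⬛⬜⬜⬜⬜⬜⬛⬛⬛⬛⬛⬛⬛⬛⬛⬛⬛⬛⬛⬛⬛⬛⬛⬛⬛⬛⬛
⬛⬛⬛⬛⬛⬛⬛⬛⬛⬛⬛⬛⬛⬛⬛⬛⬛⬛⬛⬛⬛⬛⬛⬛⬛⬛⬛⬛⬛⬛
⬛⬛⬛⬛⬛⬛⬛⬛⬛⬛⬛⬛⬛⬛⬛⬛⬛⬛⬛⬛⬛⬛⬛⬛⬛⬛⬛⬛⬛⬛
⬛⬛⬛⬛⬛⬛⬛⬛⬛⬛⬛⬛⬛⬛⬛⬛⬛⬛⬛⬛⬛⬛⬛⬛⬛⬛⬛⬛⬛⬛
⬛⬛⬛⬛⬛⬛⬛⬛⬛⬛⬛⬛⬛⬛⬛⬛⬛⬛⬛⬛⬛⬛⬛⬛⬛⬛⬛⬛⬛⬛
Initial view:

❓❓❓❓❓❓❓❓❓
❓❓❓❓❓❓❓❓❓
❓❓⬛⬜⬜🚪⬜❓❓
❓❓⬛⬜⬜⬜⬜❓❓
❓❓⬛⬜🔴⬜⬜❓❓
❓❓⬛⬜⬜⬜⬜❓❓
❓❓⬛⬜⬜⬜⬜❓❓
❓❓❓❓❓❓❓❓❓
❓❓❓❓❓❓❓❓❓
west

❓❓❓❓❓❓❓❓❓
❓❓❓❓❓❓❓❓❓
❓❓⬛⬛⬜⬜🚪⬜❓
❓❓⬛⬛⬜⬜⬜⬜❓
❓❓⬛⬛🔴⬜⬜⬜❓
❓❓⬛⬛⬜⬜⬜⬜❓
❓❓⬛⬛⬜⬜⬜⬜❓
❓❓❓❓❓❓❓❓❓
❓❓❓❓❓❓❓❓❓

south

❓❓❓❓❓❓❓❓❓
❓❓⬛⬛⬜⬜🚪⬜❓
❓❓⬛⬛⬜⬜⬜⬜❓
❓❓⬛⬛⬜⬜⬜⬜❓
❓❓⬛⬛🔴⬜⬜⬜❓
❓❓⬛⬛⬜⬜⬜⬜❓
❓❓⬛⬛⬛⬛⬛❓❓
❓❓❓❓❓❓❓❓❓
❓❓❓❓❓❓❓❓❓

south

❓❓⬛⬛⬜⬜🚪⬜❓
❓❓⬛⬛⬜⬜⬜⬜❓
❓❓⬛⬛⬜⬜⬜⬜❓
❓❓⬛⬛⬜⬜⬜⬜❓
❓❓⬛⬛🔴⬜⬜⬜❓
❓❓⬛⬛⬛⬛⬛❓❓
❓❓⬛⬛⬛⬛⬛❓❓
❓❓❓❓❓❓❓❓❓
❓❓❓❓❓❓❓❓❓

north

❓❓❓❓❓❓❓❓❓
❓❓⬛⬛⬜⬜🚪⬜❓
❓❓⬛⬛⬜⬜⬜⬜❓
❓❓⬛⬛⬜⬜⬜⬜❓
❓❓⬛⬛🔴⬜⬜⬜❓
❓❓⬛⬛⬜⬜⬜⬜❓
❓❓⬛⬛⬛⬛⬛❓❓
❓❓⬛⬛⬛⬛⬛❓❓
❓❓❓❓❓❓❓❓❓

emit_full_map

⬛⬛⬜⬜🚪⬜
⬛⬛⬜⬜⬜⬜
⬛⬛⬜⬜⬜⬜
⬛⬛🔴⬜⬜⬜
⬛⬛⬜⬜⬜⬜
⬛⬛⬛⬛⬛❓
⬛⬛⬛⬛⬛❓

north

❓❓❓❓❓❓❓❓❓
❓❓❓❓❓❓❓❓❓
❓❓⬛⬛⬜⬜🚪⬜❓
❓❓⬛⬛⬜⬜⬜⬜❓
❓❓⬛⬛🔴⬜⬜⬜❓
❓❓⬛⬛⬜⬜⬜⬜❓
❓❓⬛⬛⬜⬜⬜⬜❓
❓❓⬛⬛⬛⬛⬛❓❓
❓❓⬛⬛⬛⬛⬛❓❓

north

❓❓❓❓❓❓❓❓❓
❓❓❓❓❓❓❓❓❓
❓❓⬛⬛⬛⬛⬜❓❓
❓❓⬛⬛⬜⬜🚪⬜❓
❓❓⬛⬛🔴⬜⬜⬜❓
❓❓⬛⬛⬜⬜⬜⬜❓
❓❓⬛⬛⬜⬜⬜⬜❓
❓❓⬛⬛⬜⬜⬜⬜❓
❓❓⬛⬛⬛⬛⬛❓❓

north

❓❓❓❓❓❓❓❓❓
❓❓❓❓❓❓❓❓❓
❓❓⬜⬜⬜⬛⬜❓❓
❓❓⬛⬛⬛⬛⬜❓❓
❓❓⬛⬛🔴⬜🚪⬜❓
❓❓⬛⬛⬜⬜⬜⬜❓
❓❓⬛⬛⬜⬜⬜⬜❓
❓❓⬛⬛⬜⬜⬜⬜❓
❓❓⬛⬛⬜⬜⬜⬜❓

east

❓❓❓❓❓❓❓❓❓
❓❓❓❓❓❓❓❓❓
❓⬜⬜⬜⬛⬜⬛❓❓
❓⬛⬛⬛⬛⬜⬛❓❓
❓⬛⬛⬜🔴🚪⬜❓❓
❓⬛⬛⬜⬜⬜⬜❓❓
❓⬛⬛⬜⬜⬜⬜❓❓
❓⬛⬛⬜⬜⬜⬜❓❓
❓⬛⬛⬜⬜⬜⬜❓❓

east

❓❓❓❓❓❓❓❓❓
❓❓❓❓❓❓❓❓❓
⬜⬜⬜⬛⬜⬛⬛❓❓
⬛⬛⬛⬛⬜⬛⬛❓❓
⬛⬛⬜⬜🔴⬜⬜❓❓
⬛⬛⬜⬜⬜⬜⬜❓❓
⬛⬛⬜⬜⬜⬜⬜❓❓
⬛⬛⬜⬜⬜⬜❓❓❓
⬛⬛⬜⬜⬜⬜❓❓❓

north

❓❓❓❓❓❓❓❓❓
❓❓❓❓❓❓❓❓❓
❓❓⬜⬛⬜⬛⬜❓❓
⬜⬜⬜⬛⬜⬛⬛❓❓
⬛⬛⬛⬛🔴⬛⬛❓❓
⬛⬛⬜⬜🚪⬜⬜❓❓
⬛⬛⬜⬜⬜⬜⬜❓❓
⬛⬛⬜⬜⬜⬜⬜❓❓
⬛⬛⬜⬜⬜⬜❓❓❓

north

❓❓❓❓❓❓❓❓❓
❓❓❓❓❓❓❓❓❓
❓❓⬜⬜⬜⬛⬜❓❓
❓❓⬜⬛⬜⬛⬜❓❓
⬜⬜⬜⬛🔴⬛⬛❓❓
⬛⬛⬛⬛⬜⬛⬛❓❓
⬛⬛⬜⬜🚪⬜⬜❓❓
⬛⬛⬜⬜⬜⬜⬜❓❓
⬛⬛⬜⬜⬜⬜⬜❓❓

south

❓❓❓❓❓❓❓❓❓
❓❓⬜⬜⬜⬛⬜❓❓
❓❓⬜⬛⬜⬛⬜❓❓
⬜⬜⬜⬛⬜⬛⬛❓❓
⬛⬛⬛⬛🔴⬛⬛❓❓
⬛⬛⬜⬜🚪⬜⬜❓❓
⬛⬛⬜⬜⬜⬜⬜❓❓
⬛⬛⬜⬜⬜⬜⬜❓❓
⬛⬛⬜⬜⬜⬜❓❓❓

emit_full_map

❓❓⬜⬜⬜⬛⬜
❓❓⬜⬛⬜⬛⬜
⬜⬜⬜⬛⬜⬛⬛
⬛⬛⬛⬛🔴⬛⬛
⬛⬛⬜⬜🚪⬜⬜
⬛⬛⬜⬜⬜⬜⬜
⬛⬛⬜⬜⬜⬜⬜
⬛⬛⬜⬜⬜⬜❓
⬛⬛⬜⬜⬜⬜❓
⬛⬛⬛⬛⬛❓❓
⬛⬛⬛⬛⬛❓❓

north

❓❓❓❓❓❓❓❓❓
❓❓❓❓❓❓❓❓❓
❓❓⬜⬜⬜⬛⬜❓❓
❓❓⬜⬛⬜⬛⬜❓❓
⬜⬜⬜⬛🔴⬛⬛❓❓
⬛⬛⬛⬛⬜⬛⬛❓❓
⬛⬛⬜⬜🚪⬜⬜❓❓
⬛⬛⬜⬜⬜⬜⬜❓❓
⬛⬛⬜⬜⬜⬜⬜❓❓

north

❓❓❓❓❓❓❓❓❓
❓❓❓❓❓❓❓❓❓
❓❓⬜⬛⬜⬛⬜❓❓
❓❓⬜⬜⬜⬛⬜❓❓
❓❓⬜⬛🔴⬛⬜❓❓
⬜⬜⬜⬛⬜⬛⬛❓❓
⬛⬛⬛⬛⬜⬛⬛❓❓
⬛⬛⬜⬜🚪⬜⬜❓❓
⬛⬛⬜⬜⬜⬜⬜❓❓

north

❓❓❓❓❓❓❓❓❓
❓❓❓❓❓❓❓❓❓
❓❓⬜⬛⬜⬛⬜❓❓
❓❓⬜⬛⬜⬛⬜❓❓
❓❓⬜⬜🔴⬛⬜❓❓
❓❓⬜⬛⬜⬛⬜❓❓
⬜⬜⬜⬛⬜⬛⬛❓❓
⬛⬛⬛⬛⬜⬛⬛❓❓
⬛⬛⬜⬜🚪⬜⬜❓❓

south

❓❓❓❓❓❓❓❓❓
❓❓⬜⬛⬜⬛⬜❓❓
❓❓⬜⬛⬜⬛⬜❓❓
❓❓⬜⬜⬜⬛⬜❓❓
❓❓⬜⬛🔴⬛⬜❓❓
⬜⬜⬜⬛⬜⬛⬛❓❓
⬛⬛⬛⬛⬜⬛⬛❓❓
⬛⬛⬜⬜🚪⬜⬜❓❓
⬛⬛⬜⬜⬜⬜⬜❓❓

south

❓❓⬜⬛⬜⬛⬜❓❓
❓❓⬜⬛⬜⬛⬜❓❓
❓❓⬜⬜⬜⬛⬜❓❓
❓❓⬜⬛⬜⬛⬜❓❓
⬜⬜⬜⬛🔴⬛⬛❓❓
⬛⬛⬛⬛⬜⬛⬛❓❓
⬛⬛⬜⬜🚪⬜⬜❓❓
⬛⬛⬜⬜⬜⬜⬜❓❓
⬛⬛⬜⬜⬜⬜⬜❓❓

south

❓❓⬜⬛⬜⬛⬜❓❓
❓❓⬜⬜⬜⬛⬜❓❓
❓❓⬜⬛⬜⬛⬜❓❓
⬜⬜⬜⬛⬜⬛⬛❓❓
⬛⬛⬛⬛🔴⬛⬛❓❓
⬛⬛⬜⬜🚪⬜⬜❓❓
⬛⬛⬜⬜⬜⬜⬜❓❓
⬛⬛⬜⬜⬜⬜⬜❓❓
⬛⬛⬜⬜⬜⬜❓❓❓

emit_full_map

❓❓⬜⬛⬜⬛⬜
❓❓⬜⬛⬜⬛⬜
❓❓⬜⬜⬜⬛⬜
❓❓⬜⬛⬜⬛⬜
⬜⬜⬜⬛⬜⬛⬛
⬛⬛⬛⬛🔴⬛⬛
⬛⬛⬜⬜🚪⬜⬜
⬛⬛⬜⬜⬜⬜⬜
⬛⬛⬜⬜⬜⬜⬜
⬛⬛⬜⬜⬜⬜❓
⬛⬛⬜⬜⬜⬜❓
⬛⬛⬛⬛⬛❓❓
⬛⬛⬛⬛⬛❓❓

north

❓❓⬜⬛⬜⬛⬜❓❓
❓❓⬜⬛⬜⬛⬜❓❓
❓❓⬜⬜⬜⬛⬜❓❓
❓❓⬜⬛⬜⬛⬜❓❓
⬜⬜⬜⬛🔴⬛⬛❓❓
⬛⬛⬛⬛⬜⬛⬛❓❓
⬛⬛⬜⬜🚪⬜⬜❓❓
⬛⬛⬜⬜⬜⬜⬜❓❓
⬛⬛⬜⬜⬜⬜⬜❓❓

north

❓❓❓❓❓❓❓❓❓
❓❓⬜⬛⬜⬛⬜❓❓
❓❓⬜⬛⬜⬛⬜❓❓
❓❓⬜⬜⬜⬛⬜❓❓
❓❓⬜⬛🔴⬛⬜❓❓
⬜⬜⬜⬛⬜⬛⬛❓❓
⬛⬛⬛⬛⬜⬛⬛❓❓
⬛⬛⬜⬜🚪⬜⬜❓❓
⬛⬛⬜⬜⬜⬜⬜❓❓

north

❓❓❓❓❓❓❓❓❓
❓❓❓❓❓❓❓❓❓
❓❓⬜⬛⬜⬛⬜❓❓
❓❓⬜⬛⬜⬛⬜❓❓
❓❓⬜⬜🔴⬛⬜❓❓
❓❓⬜⬛⬜⬛⬜❓❓
⬜⬜⬜⬛⬜⬛⬛❓❓
⬛⬛⬛⬛⬜⬛⬛❓❓
⬛⬛⬜⬜🚪⬜⬜❓❓

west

❓❓❓❓❓❓❓❓❓
❓❓❓❓❓❓❓❓❓
❓❓🚪⬜⬛⬜⬛⬜❓
❓❓⬜⬜⬛⬜⬛⬜❓
❓❓⬜⬜🔴⬜⬛⬜❓
❓❓⬜⬜⬛⬜⬛⬜❓
❓⬜⬜⬜⬛⬜⬛⬛❓
❓⬛⬛⬛⬛⬜⬛⬛❓
❓⬛⬛⬜⬜🚪⬜⬜❓

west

❓❓❓❓❓❓❓❓❓
❓❓❓❓❓❓❓❓❓
❓❓⬜🚪⬜⬛⬜⬛⬜
❓❓⬜⬜⬜⬛⬜⬛⬜
❓❓⬜⬜🔴⬜⬜⬛⬜
❓❓⬜⬜⬜⬛⬜⬛⬜
❓❓⬜⬜⬜⬛⬜⬛⬛
❓❓⬛⬛⬛⬛⬜⬛⬛
❓❓⬛⬛⬜⬜🚪⬜⬜

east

❓❓❓❓❓❓❓❓❓
❓❓❓❓❓❓❓❓❓
❓⬜🚪⬜⬛⬜⬛⬜❓
❓⬜⬜⬜⬛⬜⬛⬜❓
❓⬜⬜⬜🔴⬜⬛⬜❓
❓⬜⬜⬜⬛⬜⬛⬜❓
❓⬜⬜⬜⬛⬜⬛⬛❓
❓⬛⬛⬛⬛⬜⬛⬛❓
❓⬛⬛⬜⬜🚪⬜⬜❓

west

❓❓❓❓❓❓❓❓❓
❓❓❓❓❓❓❓❓❓
❓❓⬜🚪⬜⬛⬜⬛⬜
❓❓⬜⬜⬜⬛⬜⬛⬜
❓❓⬜⬜🔴⬜⬜⬛⬜
❓❓⬜⬜⬜⬛⬜⬛⬜
❓❓⬜⬜⬜⬛⬜⬛⬛
❓❓⬛⬛⬛⬛⬜⬛⬛
❓❓⬛⬛⬜⬜🚪⬜⬜

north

❓❓❓❓❓❓❓❓❓
❓❓❓❓❓❓❓❓❓
❓❓⬛⬜⬛⬛⬜❓❓
❓❓⬜🚪⬜⬛⬜⬛⬜
❓❓⬜⬜🔴⬛⬜⬛⬜
❓❓⬜⬜⬜⬜⬜⬛⬜
❓❓⬜⬜⬜⬛⬜⬛⬜
❓❓⬜⬜⬜⬛⬜⬛⬛
❓❓⬛⬛⬛⬛⬜⬛⬛

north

❓❓❓❓❓❓❓❓❓
❓❓❓❓❓❓❓❓❓
❓❓⬛⬜⬛⬛⬜❓❓
❓❓⬛⬜⬛⬛⬜❓❓
❓❓⬜🚪🔴⬛⬜⬛⬜
❓❓⬜⬜⬜⬛⬜⬛⬜
❓❓⬜⬜⬜⬜⬜⬛⬜
❓❓⬜⬜⬜⬛⬜⬛⬜
❓❓⬜⬜⬜⬛⬜⬛⬛

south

❓❓❓❓❓❓❓❓❓
❓❓⬛⬜⬛⬛⬜❓❓
❓❓⬛⬜⬛⬛⬜❓❓
❓❓⬜🚪⬜⬛⬜⬛⬜
❓❓⬜⬜🔴⬛⬜⬛⬜
❓❓⬜⬜⬜⬜⬜⬛⬜
❓❓⬜⬜⬜⬛⬜⬛⬜
❓❓⬜⬜⬜⬛⬜⬛⬛
❓❓⬛⬛⬛⬛⬜⬛⬛

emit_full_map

⬛⬜⬛⬛⬜❓❓
⬛⬜⬛⬛⬜❓❓
⬜🚪⬜⬛⬜⬛⬜
⬜⬜🔴⬛⬜⬛⬜
⬜⬜⬜⬜⬜⬛⬜
⬜⬜⬜⬛⬜⬛⬜
⬜⬜⬜⬛⬜⬛⬛
⬛⬛⬛⬛⬜⬛⬛
⬛⬛⬜⬜🚪⬜⬜
⬛⬛⬜⬜⬜⬜⬜
⬛⬛⬜⬜⬜⬜⬜
⬛⬛⬜⬜⬜⬜❓
⬛⬛⬜⬜⬜⬜❓
⬛⬛⬛⬛⬛❓❓
⬛⬛⬛⬛⬛❓❓

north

❓❓❓❓❓❓❓❓❓
❓❓❓❓❓❓❓❓❓
❓❓⬛⬜⬛⬛⬜❓❓
❓❓⬛⬜⬛⬛⬜❓❓
❓❓⬜🚪🔴⬛⬜⬛⬜
❓❓⬜⬜⬜⬛⬜⬛⬜
❓❓⬜⬜⬜⬜⬜⬛⬜
❓❓⬜⬜⬜⬛⬜⬛⬜
❓❓⬜⬜⬜⬛⬜⬛⬛

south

❓❓❓❓❓❓❓❓❓
❓❓⬛⬜⬛⬛⬜❓❓
❓❓⬛⬜⬛⬛⬜❓❓
❓❓⬜🚪⬜⬛⬜⬛⬜
❓❓⬜⬜🔴⬛⬜⬛⬜
❓❓⬜⬜⬜⬜⬜⬛⬜
❓❓⬜⬜⬜⬛⬜⬛⬜
❓❓⬜⬜⬜⬛⬜⬛⬛
❓❓⬛⬛⬛⬛⬜⬛⬛

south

❓❓⬛⬜⬛⬛⬜❓❓
❓❓⬛⬜⬛⬛⬜❓❓
❓❓⬜🚪⬜⬛⬜⬛⬜
❓❓⬜⬜⬜⬛⬜⬛⬜
❓❓⬜⬜🔴⬜⬜⬛⬜
❓❓⬜⬜⬜⬛⬜⬛⬜
❓❓⬜⬜⬜⬛⬜⬛⬛
❓❓⬛⬛⬛⬛⬜⬛⬛
❓❓⬛⬛⬜⬜🚪⬜⬜

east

❓⬛⬜⬛⬛⬜❓❓❓
❓⬛⬜⬛⬛⬜❓❓❓
❓⬜🚪⬜⬛⬜⬛⬜❓
❓⬜⬜⬜⬛⬜⬛⬜❓
❓⬜⬜⬜🔴⬜⬛⬜❓
❓⬜⬜⬜⬛⬜⬛⬜❓
❓⬜⬜⬜⬛⬜⬛⬛❓
❓⬛⬛⬛⬛⬜⬛⬛❓
❓⬛⬛⬜⬜🚪⬜⬜❓

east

⬛⬜⬛⬛⬜❓❓❓❓
⬛⬜⬛⬛⬜❓❓❓❓
⬜🚪⬜⬛⬜⬛⬜❓❓
⬜⬜⬜⬛⬜⬛⬜❓❓
⬜⬜⬜⬜🔴⬛⬜❓❓
⬜⬜⬜⬛⬜⬛⬜❓❓
⬜⬜⬜⬛⬜⬛⬛❓❓
⬛⬛⬛⬛⬜⬛⬛❓❓
⬛⬛⬜⬜🚪⬜⬜❓❓

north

❓❓❓❓❓❓❓❓❓
⬛⬜⬛⬛⬜❓❓❓❓
⬛⬜⬛⬛⬜⬛🚪❓❓
⬜🚪⬜⬛⬜⬛⬜❓❓
⬜⬜⬜⬛🔴⬛⬜❓❓
⬜⬜⬜⬜⬜⬛⬜❓❓
⬜⬜⬜⬛⬜⬛⬜❓❓
⬜⬜⬜⬛⬜⬛⬛❓❓
⬛⬛⬛⬛⬜⬛⬛❓❓

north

❓❓❓❓❓❓❓❓❓
❓❓❓❓❓❓❓❓❓
⬛⬜⬛⬛⬜⬜⬜❓❓
⬛⬜⬛⬛⬜⬛🚪❓❓
⬜🚪⬜⬛🔴⬛⬜❓❓
⬜⬜⬜⬛⬜⬛⬜❓❓
⬜⬜⬜⬜⬜⬛⬜❓❓
⬜⬜⬜⬛⬜⬛⬜❓❓
⬜⬜⬜⬛⬜⬛⬛❓❓

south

❓❓❓❓❓❓❓❓❓
⬛⬜⬛⬛⬜⬜⬜❓❓
⬛⬜⬛⬛⬜⬛🚪❓❓
⬜🚪⬜⬛⬜⬛⬜❓❓
⬜⬜⬜⬛🔴⬛⬜❓❓
⬜⬜⬜⬜⬜⬛⬜❓❓
⬜⬜⬜⬛⬜⬛⬜❓❓
⬜⬜⬜⬛⬜⬛⬛❓❓
⬛⬛⬛⬛⬜⬛⬛❓❓

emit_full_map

⬛⬜⬛⬛⬜⬜⬜
⬛⬜⬛⬛⬜⬛🚪
⬜🚪⬜⬛⬜⬛⬜
⬜⬜⬜⬛🔴⬛⬜
⬜⬜⬜⬜⬜⬛⬜
⬜⬜⬜⬛⬜⬛⬜
⬜⬜⬜⬛⬜⬛⬛
⬛⬛⬛⬛⬜⬛⬛
⬛⬛⬜⬜🚪⬜⬜
⬛⬛⬜⬜⬜⬜⬜
⬛⬛⬜⬜⬜⬜⬜
⬛⬛⬜⬜⬜⬜❓
⬛⬛⬜⬜⬜⬜❓
⬛⬛⬛⬛⬛❓❓
⬛⬛⬛⬛⬛❓❓


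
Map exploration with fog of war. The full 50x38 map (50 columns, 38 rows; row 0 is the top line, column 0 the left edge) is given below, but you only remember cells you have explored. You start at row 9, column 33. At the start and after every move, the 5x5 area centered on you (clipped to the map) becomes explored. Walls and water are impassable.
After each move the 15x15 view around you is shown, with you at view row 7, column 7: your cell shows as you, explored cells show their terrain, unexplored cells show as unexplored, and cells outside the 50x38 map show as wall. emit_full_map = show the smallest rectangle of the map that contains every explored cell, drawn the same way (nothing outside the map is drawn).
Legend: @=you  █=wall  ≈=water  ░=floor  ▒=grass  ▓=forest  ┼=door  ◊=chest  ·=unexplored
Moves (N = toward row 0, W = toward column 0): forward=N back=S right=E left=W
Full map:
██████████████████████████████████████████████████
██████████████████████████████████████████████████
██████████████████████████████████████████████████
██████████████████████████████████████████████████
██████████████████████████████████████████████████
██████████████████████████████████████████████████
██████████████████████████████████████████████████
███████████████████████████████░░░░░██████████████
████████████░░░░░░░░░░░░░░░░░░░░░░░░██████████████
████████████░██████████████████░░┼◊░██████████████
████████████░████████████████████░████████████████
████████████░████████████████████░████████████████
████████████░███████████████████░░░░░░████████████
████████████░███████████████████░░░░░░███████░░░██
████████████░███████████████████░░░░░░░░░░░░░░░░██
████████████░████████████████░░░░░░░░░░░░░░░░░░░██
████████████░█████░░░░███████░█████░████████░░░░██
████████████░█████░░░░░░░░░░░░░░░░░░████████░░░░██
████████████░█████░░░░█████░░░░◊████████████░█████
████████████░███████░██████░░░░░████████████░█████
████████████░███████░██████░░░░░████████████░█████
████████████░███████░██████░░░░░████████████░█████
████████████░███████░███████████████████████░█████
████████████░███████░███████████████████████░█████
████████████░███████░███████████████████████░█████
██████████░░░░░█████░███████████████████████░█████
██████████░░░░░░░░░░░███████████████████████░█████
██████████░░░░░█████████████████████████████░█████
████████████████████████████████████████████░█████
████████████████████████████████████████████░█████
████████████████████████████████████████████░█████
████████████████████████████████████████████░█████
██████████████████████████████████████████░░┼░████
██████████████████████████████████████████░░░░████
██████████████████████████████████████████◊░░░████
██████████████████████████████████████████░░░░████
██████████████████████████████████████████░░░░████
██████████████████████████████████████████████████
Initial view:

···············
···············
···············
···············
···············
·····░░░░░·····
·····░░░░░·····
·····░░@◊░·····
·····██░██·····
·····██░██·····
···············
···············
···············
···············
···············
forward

···············
···············
···············
···············
···············
·····█████·····
·····░░░░░·····
·····░░@░░·····
·····░░┼◊░·····
·····██░██·····
·····██░██·····
···············
···············
···············
···············

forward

···············
···············
···············
···············
···············
·····█████·····
·····█████·····
·····░░@░░·····
·····░░░░░·····
·····░░┼◊░·····
·····██░██·····
·····██░██·····
···············
···············
···············

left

···············
···············
···············
···············
···············
·····██████····
·····██████····
·····█░@░░░····
·····░░░░░░····
·····█░░┼◊░····
······██░██····
······██░██····
···············
···············
···············

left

···············
···············
···············
···············
···············
·····███████···
·····███████···
·····██@░░░░···
·····░░░░░░░···
·····██░░┼◊░···
·······██░██···
·······██░██···
···············
···············
···············

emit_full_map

███████
███████
██@░░░░
░░░░░░░
██░░┼◊░
··██░██
··██░██

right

···············
···············
···············
···············
···············
····███████····
····███████····
····██░@░░░····
····░░░░░░░····
····██░░┼◊░····
······██░██····
······██░██····
···············
···············
···············

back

···············
···············
···············
···············
····███████····
····███████····
····██░░░░░····
····░░░@░░░····
····██░░┼◊░····
·····███░██····
······██░██····
···············
···············
···············
···············

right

···············
···············
···············
···············
···███████·····
···███████·····
···██░░░░░·····
···░░░░@░░·····
···██░░┼◊░·····
····███░██·····
·····██░██·····
···············
···············
···············
···············

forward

···············
···············
···············
···············
···············
···███████·····
···███████·····
···██░░@░░·····
···░░░░░░░·····
···██░░┼◊░·····
····███░██·····
·····██░██·····
···············
···············
···············

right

···············
···············
···············
···············
···············
··████████·····
··████████·····
··██░░░@░█·····
··░░░░░░░█·····
··██░░┼◊░█·····
···███░██······
····██░██······
···············
···············
···············

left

···············
···············
···············
···············
···············
···████████····
···████████····
···██░░@░░█····
···░░░░░░░█····
···██░░┼◊░█····
····███░██·····
·····██░██·····
···············
···············
···············

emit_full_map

████████
████████
██░░@░░█
░░░░░░░█
██░░┼◊░█
·███░██·
··██░██·

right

···············
···············
···············
···············
···············
··████████·····
··████████·····
··██░░░@░█·····
··░░░░░░░█·····
··██░░┼◊░█·····
···███░██······
····██░██······
···············
···············
···············

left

···············
···············
···············
···············
···············
···████████····
···████████····
···██░░@░░█····
···░░░░░░░█····
···██░░┼◊░█····
····███░██·····
·····██░██·····
···············
···············
···············

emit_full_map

████████
████████
██░░@░░█
░░░░░░░█
██░░┼◊░█
·███░██·
··██░██·
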